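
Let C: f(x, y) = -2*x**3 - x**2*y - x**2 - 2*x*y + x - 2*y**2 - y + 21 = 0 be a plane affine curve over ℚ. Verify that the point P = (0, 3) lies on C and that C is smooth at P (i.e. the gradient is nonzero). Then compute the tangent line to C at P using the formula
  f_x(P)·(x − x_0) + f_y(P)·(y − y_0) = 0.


Tangent line at P: -5*x - 13*y + 39 = 0.

Step 1: f(0, 3) = 0, so P lies on C.
Step 2: partial derivatives
  f_x(x, y) = -6*x**2 - 2*x*y - 2*x - 2*y + 1, f_y(x, y) = -x**2 - 2*x - 4*y - 1.
  f_x(P) = -5, f_y(P) = -13 (gradient nonzero, so P is smooth).
Step 3: tangent line at P: -5·(x − 0) + -13·(y − 3) = 0.
Expanding: -5*x - 13*y + 39 = 0.


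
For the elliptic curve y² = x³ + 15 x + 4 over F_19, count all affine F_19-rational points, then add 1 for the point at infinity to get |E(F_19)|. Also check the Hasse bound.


Affine points = {(0, 2), (0, 17), (1, 1), (1, 18), (2, 2), (2, 17), (3, 0), (6, 5), (6, 14), (8, 3), (8, 16), (17, 2), (17, 17), (18, 8), (18, 11)}; affine count = 15; |E(F_19)| = 16.

Discriminant check: Δ ∝ 4a³ + 27b² = 4·15³ + 27·4² = 4·3375 + 27·16 ≡ 5 (mod 19). Nonzero ⇒ E is nonsingular.
For each x ∈ F_19, compute rhs = x³ + 15·x + 4 mod 19, then count y ∈ F_19 with y² ≡ rhs.
  x = 0: rhs = 4, matching y values: 2, 17 (2 points).
  x = 1: rhs = 1, matching y values: 1, 18 (2 points).
  x = 2: rhs = 4, matching y values: 2, 17 (2 points).
  x = 3: rhs = 0, matching y values: 0 (1 points).
  x = 4: rhs = 14, matching y values: none (0 points).
  x = 5: rhs = 14, matching y values: none (0 points).
  x = 6: rhs = 6, matching y values: 5, 14 (2 points).
  x = 7: rhs = 15, matching y values: none (0 points).
  x = 8: rhs = 9, matching y values: 3, 16 (2 points).
  x = 9: rhs = 13, matching y values: none (0 points).
  x = 10: rhs = 14, matching y values: none (0 points).
  x = 11: rhs = 18, matching y values: none (0 points).
  x = 12: rhs = 12, matching y values: none (0 points).
  x = 13: rhs = 2, matching y values: none (0 points).
  x = 14: rhs = 13, matching y values: none (0 points).
  x = 15: rhs = 13, matching y values: none (0 points).
  x = 16: rhs = 8, matching y values: none (0 points).
  x = 17: rhs = 4, matching y values: 2, 17 (2 points).
  x = 18: rhs = 7, matching y values: 8, 11 (2 points).
Total affine count: 15.
Full point count |E(F_19)| = 15 + 1 = 16.
Hasse bound: |16 − (19+1)| = |-4| = 4 ≤ 2√19 ≈ 8.7178 ✓.


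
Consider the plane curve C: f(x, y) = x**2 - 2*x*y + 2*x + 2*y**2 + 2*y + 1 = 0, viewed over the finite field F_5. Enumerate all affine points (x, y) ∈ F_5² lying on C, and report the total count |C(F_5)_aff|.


Affine F_5-points: {(0, 1), (0, 3), (4, 0), (4, 3)}; count = 4.

For each of the 25 pairs (x, y) ∈ F_5², evaluate f(x, y) mod 5. Record the zeros.
  x = 0: [0↦1, 1↦0, 2↦3, 3↦0, 4↦1]  zeros at y ∈ {1, 3}
  x = 1: [0↦4, 1↦1, 2↦2, 3↦2, 4↦1]  zeros at y ∈ ∅
  x = 2: [0↦4, 1↦4, 2↦3, 3↦1, 4↦3]  zeros at y ∈ ∅
  x = 3: [0↦1, 1↦4, 2↦1, 3↦2, 4↦2]  zeros at y ∈ ∅
  x = 4: [0↦0, 1↦1, 2↦1, 3↦0, 4↦3]  zeros at y ∈ {0, 3}
Collecting zeros: affine points = {(0, 1), (0, 3), (4, 0), (4, 3)}.
Total count |C(F_5)_aff| = 4.


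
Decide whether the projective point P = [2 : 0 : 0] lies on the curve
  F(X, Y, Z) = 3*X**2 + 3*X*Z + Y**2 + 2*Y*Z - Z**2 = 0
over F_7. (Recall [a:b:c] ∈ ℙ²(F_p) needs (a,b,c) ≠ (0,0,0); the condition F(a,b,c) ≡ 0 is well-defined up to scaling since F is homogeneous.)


F(2,0,0) ≡ 5 (mod 7); P is NOT on the curve.

Evaluate F(2, 0, 0) term-by-term (mod 7).
  3*X**2 ↦ 3·4·1·1 = 12
  3*X*Z ↦ 3·2·1·0 = 0
  Y**2 ↦ 1·1·0·1 = 0
  2*Y*Z ↦ 2·1·0·0 = 0
  -Z**2 ↦ -1·1·1·0 = 0
Sum: F(2, 0, 0) = (12) + (0) + (0) + (0) + (0) = 12.
Reducing mod 7: 12 ≡ 5 (mod 7).
Since F(a, b, c) ≡ 5 ≠ 0 (mod 7), P does NOT lie on the curve.


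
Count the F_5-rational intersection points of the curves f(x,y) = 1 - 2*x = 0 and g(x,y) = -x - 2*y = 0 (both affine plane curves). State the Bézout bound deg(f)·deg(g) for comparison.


Common zeros: {(3, 1)}; count = 1; Bézout bound = 1.

deg(f) = 1, deg(g) = 1, so Bézout bound = 1.
Scan x ∈ F_5. For each x, list the y ∈ F_5 with f(x, y) ≡ 0 and those with g(x, y) ≡ 0 (mod 5); the common zeros in that column are the intersection.
  x = 0: f ≡ 0 at y ∈ ∅; g ≡ 0 at y ∈ {0}; common: ∅.
  x = 1: f ≡ 0 at y ∈ ∅; g ≡ 0 at y ∈ {2}; common: ∅.
  x = 2: f ≡ 0 at y ∈ ∅; g ≡ 0 at y ∈ {4}; common: ∅.
  x = 3: f ≡ 0 at y ∈ {0, 1, 2, 3, 4}; g ≡ 0 at y ∈ {1}; common: {1}.
  x = 4: f ≡ 0 at y ∈ ∅; g ≡ 0 at y ∈ {3}; common: ∅.
Collecting: common zeros = {(3, 1)}, so the count is 1.
Comparison with the Bézout bound: 1 ≤ 1 = deg(f)·deg(g), as expected for curves with no common component (the bound is attained).


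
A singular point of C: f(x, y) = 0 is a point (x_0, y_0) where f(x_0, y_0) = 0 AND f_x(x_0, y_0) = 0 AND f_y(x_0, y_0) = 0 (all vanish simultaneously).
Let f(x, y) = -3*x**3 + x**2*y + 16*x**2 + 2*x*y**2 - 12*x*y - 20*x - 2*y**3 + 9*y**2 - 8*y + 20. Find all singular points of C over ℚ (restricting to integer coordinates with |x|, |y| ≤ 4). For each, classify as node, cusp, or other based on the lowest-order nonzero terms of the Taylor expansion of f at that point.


Singular points: {(2, 2)}; classification: cusp.

Compute partial derivatives:
  f_x = -9*x**2 + 2*x*y + 32*x + 2*y**2 - 12*y - 20.
  f_y = x**2 + 4*x*y - 12*x - 6*y**2 + 18*y - 8.
Scan x_0 ∈ {−4, ..., 4}. For each x_0, f_y(x_0, y) is a polynomial in y; find its integer roots y ∈ {−4, ..., 4}, then test f_x and f at those candidates.
  x = -4: f_y(-4, y) = -6*y**2 + 2*y + 56; no integer root y with |y| ≤ 4.
  x = -3: f_y(-3, y) = -6*y**2 + 6*y + 37; no integer root y with |y| ≤ 4.
  x = -2: f_y(-2, y) = -6*y**2 + 10*y + 20; no integer root y with |y| ≤ 4.
  x = -1: f_y(-1, y) = -6*y**2 + 14*y + 5; no integer root y with |y| ≤ 4.
  x = 0: f_y(0, y) = -6*y**2 + 18*y - 8; no integer root y with |y| ≤ 4.
  x = 1: f_y(1, y) = -6*y**2 + 22*y - 19; no integer root y with |y| ≤ 4.
  x = 2: f_y(2, y) = -6*y**2 + 26*y - 28; vanishes at y ∈ {2}. (2, 2): f_x = 0, f = 0 — SINGULAR.
  x = 3: f_y(3, y) = -6*y**2 + 30*y - 35; no integer root y with |y| ≤ 4.
  x = 4: f_y(4, y) = -6*y**2 + 34*y - 40; vanishes at y ∈ {4}. (4, 4): f_x = -20 ≠ 0.
Only singular point on the grid: (2, 2).
Classify: substitute x = 2 + u, y = 2 + v and expand: f = -3*u**3 + u**2*v + 2*u*v**2 - 2*v**3 + v**2.
No constant or linear terms (consistent with a singular point). Quadratic part: v**2. Cubic part: -3*u**3 + u**2*v + 2*u*v**2 - 2*v**3.
The quadratic part v**2 is a perfect square, so there is a single (double) tangent line v = 0, i.e. y = 2. Restricting the cubic part to that line (v = 0) leaves -3*u**3 ≠ 0, so f is not divisible by v and the branch is v² ≈ 3*u**3 to lowest order — this is a cusp.
Classification: cusp.


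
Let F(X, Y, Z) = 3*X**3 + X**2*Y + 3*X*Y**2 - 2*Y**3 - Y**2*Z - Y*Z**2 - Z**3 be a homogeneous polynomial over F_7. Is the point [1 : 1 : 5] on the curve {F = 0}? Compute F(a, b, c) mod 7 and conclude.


F(1,1,5) ≡ 4 (mod 7); P is NOT on the curve.

Evaluate F(1, 1, 5) term-by-term (mod 7).
  3*X**3 ↦ 3·1·1·1 = 3
  X**2*Y ↦ 1·1·1·1 = 1
  3*X*Y**2 ↦ 3·1·1·1 = 3
  -2*Y**3 ↦ -2·1·1·1 = -2
  -Y**2*Z ↦ -1·1·1·5 = -5
  -Y*Z**2 ↦ -1·1·1·25 = -25
  -Z**3 ↦ -1·1·1·125 = -125
Sum: F(1, 1, 5) = (3) + (1) + (3) + (-2) + (-5) + (-25) + (-125) = -150.
Reducing mod 7: -150 ≡ 4 (mod 7).
Since F(a, b, c) ≡ 4 ≠ 0 (mod 7), P does NOT lie on the curve.


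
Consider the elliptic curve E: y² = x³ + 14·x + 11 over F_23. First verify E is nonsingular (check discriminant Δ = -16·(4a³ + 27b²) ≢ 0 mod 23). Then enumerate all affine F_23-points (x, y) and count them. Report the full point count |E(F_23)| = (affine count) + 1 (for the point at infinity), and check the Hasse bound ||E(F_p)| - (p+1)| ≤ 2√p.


Affine points = {(1, 7), (1, 16), (2, 1), (2, 22), (4, 4), (4, 19), (6, 9), (6, 14), (10, 1), (10, 22), (11, 1), (11, 22), (15, 10), (15, 13), (18, 0), (19, 11), (19, 12)}; affine count = 17; |E(F_23)| = 18.

Discriminant check: Δ ∝ 4a³ + 27b² = 4·14³ + 27·11² = 4·2744 + 27·121 ≡ 6 (mod 23). Nonzero ⇒ E is nonsingular.
For each x ∈ F_23, compute rhs = x³ + 14·x + 11 mod 23, then count y ∈ F_23 with y² ≡ rhs.
  x = 0: rhs = 11, matching y values: none (0 points).
  x = 1: rhs = 3, matching y values: 7, 16 (2 points).
  x = 2: rhs = 1, matching y values: 1, 22 (2 points).
  x = 3: rhs = 11, matching y values: none (0 points).
  x = 4: rhs = 16, matching y values: 4, 19 (2 points).
  x = 5: rhs = 22, matching y values: none (0 points).
  x = 6: rhs = 12, matching y values: 9, 14 (2 points).
  x = 7: rhs = 15, matching y values: none (0 points).
  x = 8: rhs = 14, matching y values: none (0 points).
  x = 9: rhs = 15, matching y values: none (0 points).
  x = 10: rhs = 1, matching y values: 1, 22 (2 points).
  x = 11: rhs = 1, matching y values: 1, 22 (2 points).
  x = 12: rhs = 21, matching y values: none (0 points).
  x = 13: rhs = 21, matching y values: none (0 points).
  x = 14: rhs = 7, matching y values: none (0 points).
  x = 15: rhs = 8, matching y values: 10, 13 (2 points).
  x = 16: rhs = 7, matching y values: none (0 points).
  x = 17: rhs = 10, matching y values: none (0 points).
  x = 18: rhs = 0, matching y values: 0 (1 points).
  x = 19: rhs = 6, matching y values: 11, 12 (2 points).
  x = 20: rhs = 11, matching y values: none (0 points).
  x = 21: rhs = 21, matching y values: none (0 points).
  x = 22: rhs = 19, matching y values: none (0 points).
Total affine count: 17.
Full point count |E(F_23)| = 17 + 1 = 18.
Hasse bound: |18 − (23+1)| = |-6| = 6 ≤ 2√23 ≈ 9.5917 ✓.


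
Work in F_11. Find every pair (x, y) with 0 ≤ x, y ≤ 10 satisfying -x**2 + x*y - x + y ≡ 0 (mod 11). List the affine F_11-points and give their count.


Affine F_11-points: {(0, 0), (1, 1), (2, 2), (3, 3), (4, 4), (5, 5), (6, 6), (7, 7), (8, 8), (9, 9), (10, 0), (10, 1), (10, 2), (10, 3), (10, 4), (10, 5), (10, 6), (10, 7), (10, 8), (10, 9), (10, 10)}; count = 21.

For each of the 121 pairs (x, y) ∈ F_11², evaluate f(x, y) mod 11. Record the zeros.
  x = 0: [0↦0, 1↦1, 2↦2, 3↦3, 4↦4, 5↦5, 6↦6, 7↦7, 8↦8, 9↦9, 10↦10]  zeros at y ∈ {0}
  x = 1: [0↦9, 1↦0, 2↦2, 3↦4, 4↦6, 5↦8, 6↦10, 7↦1, 8↦3, 9↦5, 10↦7]  zeros at y ∈ {1}
  x = 2: [0↦5, 1↦8, 2↦0, 3↦3, 4↦6, 5↦9, 6↦1, 7↦4, 8↦7, 9↦10, 10↦2]  zeros at y ∈ {2}
  x = 3: [0↦10, 1↦3, 2↦7, 3↦0, 4↦4, 5↦8, 6↦1, 7↦5, 8↦9, 9↦2, 10↦6]  zeros at y ∈ {3}
  x = 4: [0↦2, 1↦7, 2↦1, 3↦6, 4↦0, 5↦5, 6↦10, 7↦4, 8↦9, 9↦3, 10↦8]  zeros at y ∈ {4}
  x = 5: [0↦3, 1↦9, 2↦4, 3↦10, 4↦5, 5↦0, 6↦6, 7↦1, 8↦7, 9↦2, 10↦8]  zeros at y ∈ {5}
  x = 6: [0↦2, 1↦9, 2↦5, 3↦1, 4↦8, 5↦4, 6↦0, 7↦7, 8↦3, 9↦10, 10↦6]  zeros at y ∈ {6}
  x = 7: [0↦10, 1↦7, 2↦4, 3↦1, 4↦9, 5↦6, 6↦3, 7↦0, 8↦8, 9↦5, 10↦2]  zeros at y ∈ {7}
  x = 8: [0↦5, 1↦3, 2↦1, 3↦10, 4↦8, 5↦6, 6↦4, 7↦2, 8↦0, 9↦9, 10↦7]  zeros at y ∈ {8}
  x = 9: [0↦9, 1↦8, 2↦7, 3↦6, 4↦5, 5↦4, 6↦3, 7↦2, 8↦1, 9↦0, 10↦10]  zeros at y ∈ {9}
  x = 10: [0↦0, 1↦0, 2↦0, 3↦0, 4↦0, 5↦0, 6↦0, 7↦0, 8↦0, 9↦0, 10↦0]  zeros at y ∈ {0, 1, 2, 3, 4, 5, 6, 7, 8, 9, 10}
Collecting zeros: affine points = {(0, 0), (1, 1), (2, 2), (3, 3), (4, 4), (5, 5), (6, 6), (7, 7), (8, 8), (9, 9), (10, 0), (10, 1), (10, 2), (10, 3), (10, 4), (10, 5), (10, 6), (10, 7), (10, 8), (10, 9), (10, 10)}.
Total count |C(F_11)_aff| = 21.


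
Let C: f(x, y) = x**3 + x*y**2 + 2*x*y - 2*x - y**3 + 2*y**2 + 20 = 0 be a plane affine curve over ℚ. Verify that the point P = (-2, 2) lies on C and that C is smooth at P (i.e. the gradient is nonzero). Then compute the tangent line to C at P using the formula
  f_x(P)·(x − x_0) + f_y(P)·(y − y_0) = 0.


Tangent line at P: 18*x - 16*y + 68 = 0.

Step 1: f(-2, 2) = 0, so P lies on C.
Step 2: partial derivatives
  f_x(x, y) = 3*x**2 + y**2 + 2*y - 2, f_y(x, y) = 2*x*y + 2*x - 3*y**2 + 4*y.
  f_x(P) = 18, f_y(P) = -16 (gradient nonzero, so P is smooth).
Step 3: tangent line at P: 18·(x − -2) + -16·(y − 2) = 0.
Expanding: 18*x - 16*y + 68 = 0.


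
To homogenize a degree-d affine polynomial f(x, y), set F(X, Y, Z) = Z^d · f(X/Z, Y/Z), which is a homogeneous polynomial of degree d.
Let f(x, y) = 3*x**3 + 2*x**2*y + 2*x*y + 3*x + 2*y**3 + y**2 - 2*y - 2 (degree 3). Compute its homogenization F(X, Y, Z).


F(X, Y, Z) = 3*X**3 + 2*X**2*Y + 2*X*Y*Z + 3*X*Z**2 + 2*Y**3 + Y**2*Z - 2*Y*Z**2 - 2*Z**3

deg(f) = 3.
Substitute x = X/Z, y = Y/Z into f, then multiply by Z^3.
  monomial 3·x^3·y^0 ↦ 3·X^3·Y^0·Z^0.
  monomial 2·x^2·y^1 ↦ 2·X^2·Y^1·Z^0.
  monomial 2·x^1·y^1 ↦ 2·X^1·Y^1·Z^1.
  monomial 3·x^1·y^0 ↦ 3·X^1·Y^0·Z^2.
  monomial 2·x^0·y^3 ↦ 2·X^0·Y^3·Z^0.
  monomial 1·x^0·y^2 ↦ 1·X^0·Y^2·Z^1.
  monomial -2·x^0·y^1 ↦ -2·X^0·Y^1·Z^2.
  monomial -2·x^0·y^0 ↦ -2·X^0·Y^0·Z^3.
Collecting: F(X, Y, Z) = 3*X**3 + 2*X**2*Y + 2*X*Y*Z + 3*X*Z**2 + 2*Y**3 + Y**2*Z - 2*Y*Z**2 - 2*Z**3.


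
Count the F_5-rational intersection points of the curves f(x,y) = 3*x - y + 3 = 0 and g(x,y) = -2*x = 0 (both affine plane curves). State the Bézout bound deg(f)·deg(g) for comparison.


Common zeros: {(0, 3)}; count = 1; Bézout bound = 1.

deg(f) = 1, deg(g) = 1, so Bézout bound = 1.
Scan x ∈ F_5. For each x, list the y ∈ F_5 with f(x, y) ≡ 0 and those with g(x, y) ≡ 0 (mod 5); the common zeros in that column are the intersection.
  x = 0: f ≡ 0 at y ∈ {3}; g ≡ 0 at y ∈ {0, 1, 2, 3, 4}; common: {3}.
  x = 1: f ≡ 0 at y ∈ {1}; g ≡ 0 at y ∈ ∅; common: ∅.
  x = 2: f ≡ 0 at y ∈ {4}; g ≡ 0 at y ∈ ∅; common: ∅.
  x = 3: f ≡ 0 at y ∈ {2}; g ≡ 0 at y ∈ ∅; common: ∅.
  x = 4: f ≡ 0 at y ∈ {0}; g ≡ 0 at y ∈ ∅; common: ∅.
Collecting: common zeros = {(0, 3)}, so the count is 1.
Comparison with the Bézout bound: 1 ≤ 1 = deg(f)·deg(g), as expected for curves with no common component (the bound is attained).


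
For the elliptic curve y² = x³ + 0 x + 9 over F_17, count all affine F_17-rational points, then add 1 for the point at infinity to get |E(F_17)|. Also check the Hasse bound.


Affine points = {(0, 3), (0, 14), (2, 0), (3, 6), (3, 11), (5, 7), (5, 10), (6, 2), (6, 15), (13, 8), (13, 9), (14, 4), (14, 13), (15, 1), (15, 16), (16, 5), (16, 12)}; affine count = 17; |E(F_17)| = 18.

Discriminant check: Δ ∝ 4a³ + 27b² = 4·0³ + 27·9² = 4·0 + 27·81 ≡ 11 (mod 17). Nonzero ⇒ E is nonsingular.
For each x ∈ F_17, compute rhs = x³ + 0·x + 9 mod 17, then count y ∈ F_17 with y² ≡ rhs.
  x = 0: rhs = 9, matching y values: 3, 14 (2 points).
  x = 1: rhs = 10, matching y values: none (0 points).
  x = 2: rhs = 0, matching y values: 0 (1 points).
  x = 3: rhs = 2, matching y values: 6, 11 (2 points).
  x = 4: rhs = 5, matching y values: none (0 points).
  x = 5: rhs = 15, matching y values: 7, 10 (2 points).
  x = 6: rhs = 4, matching y values: 2, 15 (2 points).
  x = 7: rhs = 12, matching y values: none (0 points).
  x = 8: rhs = 11, matching y values: none (0 points).
  x = 9: rhs = 7, matching y values: none (0 points).
  x = 10: rhs = 6, matching y values: none (0 points).
  x = 11: rhs = 14, matching y values: none (0 points).
  x = 12: rhs = 3, matching y values: none (0 points).
  x = 13: rhs = 13, matching y values: 8, 9 (2 points).
  x = 14: rhs = 16, matching y values: 4, 13 (2 points).
  x = 15: rhs = 1, matching y values: 1, 16 (2 points).
  x = 16: rhs = 8, matching y values: 5, 12 (2 points).
Total affine count: 17.
Full point count |E(F_17)| = 17 + 1 = 18.
Hasse bound: |18 − (17+1)| = |0| = 0 ≤ 2√17 ≈ 8.2462 ✓.


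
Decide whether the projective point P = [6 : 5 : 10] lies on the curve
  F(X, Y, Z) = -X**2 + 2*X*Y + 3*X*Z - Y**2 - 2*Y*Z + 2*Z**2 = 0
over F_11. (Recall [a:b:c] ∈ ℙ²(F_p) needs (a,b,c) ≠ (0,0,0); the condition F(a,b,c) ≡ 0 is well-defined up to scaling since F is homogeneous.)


F(6,5,10) ≡ 4 (mod 11); P is NOT on the curve.

Evaluate F(6, 5, 10) term-by-term (mod 11).
  -X**2 ↦ -1·36·1·1 = -36
  2*X*Y ↦ 2·6·5·1 = 60
  3*X*Z ↦ 3·6·1·10 = 180
  -Y**2 ↦ -1·1·25·1 = -25
  -2*Y*Z ↦ -2·1·5·10 = -100
  2*Z**2 ↦ 2·1·1·100 = 200
Sum: F(6, 5, 10) = (-36) + (60) + (180) + (-25) + (-100) + (200) = 279.
Reducing mod 11: 279 ≡ 4 (mod 11).
Since F(a, b, c) ≡ 4 ≠ 0 (mod 11), P does NOT lie on the curve.


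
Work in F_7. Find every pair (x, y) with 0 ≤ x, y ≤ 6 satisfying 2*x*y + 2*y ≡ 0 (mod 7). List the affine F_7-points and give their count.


Affine F_7-points: {(0, 0), (1, 0), (2, 0), (3, 0), (4, 0), (5, 0), (6, 0), (6, 1), (6, 2), (6, 3), (6, 4), (6, 5), (6, 6)}; count = 13.

For each of the 49 pairs (x, y) ∈ F_7², evaluate f(x, y) mod 7. Record the zeros.
  x = 0: [0↦0, 1↦2, 2↦4, 3↦6, 4↦1, 5↦3, 6↦5]  zeros at y ∈ {0}
  x = 1: [0↦0, 1↦4, 2↦1, 3↦5, 4↦2, 5↦6, 6↦3]  zeros at y ∈ {0}
  x = 2: [0↦0, 1↦6, 2↦5, 3↦4, 4↦3, 5↦2, 6↦1]  zeros at y ∈ {0}
  x = 3: [0↦0, 1↦1, 2↦2, 3↦3, 4↦4, 5↦5, 6↦6]  zeros at y ∈ {0}
  x = 4: [0↦0, 1↦3, 2↦6, 3↦2, 4↦5, 5↦1, 6↦4]  zeros at y ∈ {0}
  x = 5: [0↦0, 1↦5, 2↦3, 3↦1, 4↦6, 5↦4, 6↦2]  zeros at y ∈ {0}
  x = 6: [0↦0, 1↦0, 2↦0, 3↦0, 4↦0, 5↦0, 6↦0]  zeros at y ∈ {0, 1, 2, 3, 4, 5, 6}
Collecting zeros: affine points = {(0, 0), (1, 0), (2, 0), (3, 0), (4, 0), (5, 0), (6, 0), (6, 1), (6, 2), (6, 3), (6, 4), (6, 5), (6, 6)}.
Total count |C(F_7)_aff| = 13.


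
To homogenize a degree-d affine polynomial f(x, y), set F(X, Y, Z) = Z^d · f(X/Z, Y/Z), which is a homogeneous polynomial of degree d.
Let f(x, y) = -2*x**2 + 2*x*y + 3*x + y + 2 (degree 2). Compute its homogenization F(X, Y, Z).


F(X, Y, Z) = -2*X**2 + 2*X*Y + 3*X*Z + Y*Z + 2*Z**2

deg(f) = 2.
Substitute x = X/Z, y = Y/Z into f, then multiply by Z^2.
  monomial -2·x^2·y^0 ↦ -2·X^2·Y^0·Z^0.
  monomial 2·x^1·y^1 ↦ 2·X^1·Y^1·Z^0.
  monomial 3·x^1·y^0 ↦ 3·X^1·Y^0·Z^1.
  monomial 1·x^0·y^1 ↦ 1·X^0·Y^1·Z^1.
  monomial 2·x^0·y^0 ↦ 2·X^0·Y^0·Z^2.
Collecting: F(X, Y, Z) = -2*X**2 + 2*X*Y + 3*X*Z + Y*Z + 2*Z**2.


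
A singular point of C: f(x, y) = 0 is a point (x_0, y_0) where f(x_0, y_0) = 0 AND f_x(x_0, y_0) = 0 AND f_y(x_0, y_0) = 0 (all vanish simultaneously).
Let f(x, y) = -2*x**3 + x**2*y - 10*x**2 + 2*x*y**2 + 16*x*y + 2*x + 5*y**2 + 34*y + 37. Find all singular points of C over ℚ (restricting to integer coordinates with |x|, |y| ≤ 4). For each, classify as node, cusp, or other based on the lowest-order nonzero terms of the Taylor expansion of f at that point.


Singular points: {(-2, -3)}; classification: node.

Compute partial derivatives:
  f_x = -6*x**2 + 2*x*y - 20*x + 2*y**2 + 16*y + 2.
  f_y = x**2 + 4*x*y + 16*x + 10*y + 34.
Scan x_0 ∈ {−4, ..., 4}. For each x_0, f_y(x_0, y) is a polynomial in y; find its integer roots y ∈ {−4, ..., 4}, then test f_x and f at those candidates.
  x = -4: f_y(-4, y) = -6*y - 14; no integer root y with |y| ≤ 4.
  x = -3: f_y(-3, y) = -2*y - 5; no integer root y with |y| ≤ 4.
  x = -2: f_y(-2, y) = 2*y + 6; vanishes at y ∈ {-3}. (-2, -3): f_x = 0, f = 0 — SINGULAR.
  x = -1: f_y(-1, y) = 6*y + 19; no integer root y with |y| ≤ 4.
  x = 0: f_y(0, y) = 10*y + 34; no integer root y with |y| ≤ 4.
  x = 1: f_y(1, y) = 14*y + 51; no integer root y with |y| ≤ 4.
  x = 2: f_y(2, y) = 18*y + 70; no integer root y with |y| ≤ 4.
  x = 3: f_y(3, y) = 22*y + 91; no integer root y with |y| ≤ 4.
  x = 4: f_y(4, y) = 26*y + 114; no integer root y with |y| ≤ 4.
Only singular point on the grid: (-2, -3).
Classify: substitute x = -2 + u, y = -3 + v and expand: f = -2*u**3 + u**2*v - u**2 + 2*u*v**2 + v**2.
No constant or linear terms (consistent with a singular point). Quadratic part: -u**2 + v**2. Cubic part: -2*u**3 + u**2*v + 2*u*v**2.
The quadratic part v**2 - u**2 = (v − u)(v + u) splits into two distinct linear factors, so there are two distinct tangent lines y − -3 = ±(x − -2) — this is a node (ordinary double point).
Classification: node.


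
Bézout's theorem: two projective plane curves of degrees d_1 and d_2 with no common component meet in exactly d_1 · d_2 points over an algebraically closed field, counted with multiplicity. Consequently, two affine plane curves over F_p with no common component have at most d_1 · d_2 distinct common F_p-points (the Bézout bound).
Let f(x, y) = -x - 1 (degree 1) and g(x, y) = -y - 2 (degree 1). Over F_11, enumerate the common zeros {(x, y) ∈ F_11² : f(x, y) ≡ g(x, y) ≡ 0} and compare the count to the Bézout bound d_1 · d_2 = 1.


Common zeros: {(10, 9)}; count = 1; Bézout bound = 1.

deg(f) = 1, deg(g) = 1, so Bézout bound = 1.
Scan x ∈ F_11. For each x, list the y ∈ F_11 with f(x, y) ≡ 0 and those with g(x, y) ≡ 0 (mod 11); the common zeros in that column are the intersection.
  x = 0: f ≡ 0 at y ∈ ∅; g ≡ 0 at y ∈ {9}; common: ∅.
  x = 1: f ≡ 0 at y ∈ ∅; g ≡ 0 at y ∈ {9}; common: ∅.
  x = 2: f ≡ 0 at y ∈ ∅; g ≡ 0 at y ∈ {9}; common: ∅.
  x = 3: f ≡ 0 at y ∈ ∅; g ≡ 0 at y ∈ {9}; common: ∅.
  x = 4: f ≡ 0 at y ∈ ∅; g ≡ 0 at y ∈ {9}; common: ∅.
  x = 5: f ≡ 0 at y ∈ ∅; g ≡ 0 at y ∈ {9}; common: ∅.
  x = 6: f ≡ 0 at y ∈ ∅; g ≡ 0 at y ∈ {9}; common: ∅.
  x = 7: f ≡ 0 at y ∈ ∅; g ≡ 0 at y ∈ {9}; common: ∅.
  x = 8: f ≡ 0 at y ∈ ∅; g ≡ 0 at y ∈ {9}; common: ∅.
  x = 9: f ≡ 0 at y ∈ ∅; g ≡ 0 at y ∈ {9}; common: ∅.
  x = 10: f ≡ 0 at y ∈ {0, 1, 2, 3, 4, 5, 6, 7, 8, 9, 10}; g ≡ 0 at y ∈ {9}; common: {9}.
Collecting: common zeros = {(10, 9)}, so the count is 1.
Comparison with the Bézout bound: 1 ≤ 1 = deg(f)·deg(g), as expected for curves with no common component (the bound is attained).


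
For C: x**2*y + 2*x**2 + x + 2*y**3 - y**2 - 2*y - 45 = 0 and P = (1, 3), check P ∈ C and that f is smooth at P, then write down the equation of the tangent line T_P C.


Tangent line at P: 11*x + 47*y - 152 = 0.

Step 1: f(1, 3) = 0, so P lies on C.
Step 2: partial derivatives
  f_x(x, y) = 2*x*y + 4*x + 1, f_y(x, y) = x**2 + 6*y**2 - 2*y - 2.
  f_x(P) = 11, f_y(P) = 47 (gradient nonzero, so P is smooth).
Step 3: tangent line at P: 11·(x − 1) + 47·(y − 3) = 0.
Expanding: 11*x + 47*y - 152 = 0.


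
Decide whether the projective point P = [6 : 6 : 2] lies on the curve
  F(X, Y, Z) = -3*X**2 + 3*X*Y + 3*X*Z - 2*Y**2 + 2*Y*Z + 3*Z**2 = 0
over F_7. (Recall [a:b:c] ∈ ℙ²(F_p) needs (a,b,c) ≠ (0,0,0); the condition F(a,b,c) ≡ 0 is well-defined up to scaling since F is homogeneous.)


F(6,6,2) ≡ 0 (mod 7); P is on the curve.

Evaluate F(6, 6, 2) term-by-term (mod 7).
  -3*X**2 ↦ -3·36·1·1 = -108
  3*X*Y ↦ 3·6·6·1 = 108
  3*X*Z ↦ 3·6·1·2 = 36
  -2*Y**2 ↦ -2·1·36·1 = -72
  2*Y*Z ↦ 2·1·6·2 = 24
  3*Z**2 ↦ 3·1·1·4 = 12
Sum: F(6, 6, 2) = (-108) + (108) + (36) + (-72) + (24) + (12) = 0.
Reducing mod 7: 0 ≡ 0 (mod 7).
Since F(a, b, c) ≡ 0 (mod 7), P lies on the curve.


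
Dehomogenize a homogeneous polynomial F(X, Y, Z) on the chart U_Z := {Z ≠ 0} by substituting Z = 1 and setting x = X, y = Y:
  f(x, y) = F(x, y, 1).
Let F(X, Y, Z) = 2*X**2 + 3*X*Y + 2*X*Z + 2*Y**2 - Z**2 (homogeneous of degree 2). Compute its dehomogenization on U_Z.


f(x, y) = 2*x**2 + 3*x*y + 2*x + 2*y**2 - 1

On U_Z we set Z = 1. Each monomial c·X^i·Y^j·Z^k in F becomes c·x^i·y^j·1^k = c·x^i·y^j.
Substituting Z = 1: F(X, Y, 1) = 2*x**2 + 3*x*y + 2*x + 2*y**2 - 1.
Note: deg(f) ≤ deg(F) = 2; strict inequality happens when F is divisible by Z (lost terms).


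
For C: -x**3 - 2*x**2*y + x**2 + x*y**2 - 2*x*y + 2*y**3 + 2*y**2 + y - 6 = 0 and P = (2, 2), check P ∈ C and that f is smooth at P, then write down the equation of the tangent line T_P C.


Tangent line at P: -24*x + 29*y - 10 = 0.

Step 1: f(2, 2) = 0, so P lies on C.
Step 2: partial derivatives
  f_x(x, y) = -3*x**2 - 4*x*y + 2*x + y**2 - 2*y, f_y(x, y) = -2*x**2 + 2*x*y - 2*x + 6*y**2 + 4*y + 1.
  f_x(P) = -24, f_y(P) = 29 (gradient nonzero, so P is smooth).
Step 3: tangent line at P: -24·(x − 2) + 29·(y − 2) = 0.
Expanding: -24*x + 29*y - 10 = 0.


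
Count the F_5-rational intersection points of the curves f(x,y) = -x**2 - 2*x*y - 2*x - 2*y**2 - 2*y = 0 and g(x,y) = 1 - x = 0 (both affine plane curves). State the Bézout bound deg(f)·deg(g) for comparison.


Common zeros: ∅; count = 0; Bézout bound = 2.

deg(f) = 2, deg(g) = 1, so Bézout bound = 2.
Scan x ∈ F_5. For each x, list the y ∈ F_5 with f(x, y) ≡ 0 and those with g(x, y) ≡ 0 (mod 5); the common zeros in that column are the intersection.
  x = 0: f ≡ 0 at y ∈ {0, 4}; g ≡ 0 at y ∈ ∅; common: ∅.
  x = 1: f ≡ 0 at y ∈ ∅; g ≡ 0 at y ∈ {0, 1, 2, 3, 4}; common: ∅.
  x = 2: f ≡ 0 at y ∈ ∅; g ≡ 0 at y ∈ ∅; common: ∅.
  x = 3: f ≡ 0 at y ∈ {0, 1}; g ≡ 0 at y ∈ ∅; common: ∅.
  x = 4: f ≡ 0 at y ∈ ∅; g ≡ 0 at y ∈ ∅; common: ∅.
Collecting: common zeros = ∅, so the count is 0.
Comparison with the Bézout bound: 0 ≤ 2 = deg(f)·deg(g), as expected for curves with no common component (the affine F_5-count falls short of the bound because intersections may lie at infinity, over extension fields, or carry multiplicity).


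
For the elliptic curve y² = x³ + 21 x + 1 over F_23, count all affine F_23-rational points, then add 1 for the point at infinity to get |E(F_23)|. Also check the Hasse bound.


Affine points = {(0, 1), (0, 22), (1, 0), (5, 1), (5, 22), (7, 10), (7, 13), (12, 7), (12, 16), (14, 7), (14, 16), (17, 2), (17, 21), (18, 1), (18, 22), (20, 7), (20, 16), (22, 5), (22, 18)}; affine count = 19; |E(F_23)| = 20.

Discriminant check: Δ ∝ 4a³ + 27b² = 4·21³ + 27·1² = 4·9261 + 27·1 ≡ 18 (mod 23). Nonzero ⇒ E is nonsingular.
For each x ∈ F_23, compute rhs = x³ + 21·x + 1 mod 23, then count y ∈ F_23 with y² ≡ rhs.
  x = 0: rhs = 1, matching y values: 1, 22 (2 points).
  x = 1: rhs = 0, matching y values: 0 (1 points).
  x = 2: rhs = 5, matching y values: none (0 points).
  x = 3: rhs = 22, matching y values: none (0 points).
  x = 4: rhs = 11, matching y values: none (0 points).
  x = 5: rhs = 1, matching y values: 1, 22 (2 points).
  x = 6: rhs = 21, matching y values: none (0 points).
  x = 7: rhs = 8, matching y values: 10, 13 (2 points).
  x = 8: rhs = 14, matching y values: none (0 points).
  x = 9: rhs = 22, matching y values: none (0 points).
  x = 10: rhs = 15, matching y values: none (0 points).
  x = 11: rhs = 22, matching y values: none (0 points).
  x = 12: rhs = 3, matching y values: 7, 16 (2 points).
  x = 13: rhs = 10, matching y values: none (0 points).
  x = 14: rhs = 3, matching y values: 7, 16 (2 points).
  x = 15: rhs = 11, matching y values: none (0 points).
  x = 16: rhs = 17, matching y values: none (0 points).
  x = 17: rhs = 4, matching y values: 2, 21 (2 points).
  x = 18: rhs = 1, matching y values: 1, 22 (2 points).
  x = 19: rhs = 14, matching y values: none (0 points).
  x = 20: rhs = 3, matching y values: 7, 16 (2 points).
  x = 21: rhs = 20, matching y values: none (0 points).
  x = 22: rhs = 2, matching y values: 5, 18 (2 points).
Total affine count: 19.
Full point count |E(F_23)| = 19 + 1 = 20.
Hasse bound: |20 − (23+1)| = |-4| = 4 ≤ 2√23 ≈ 9.5917 ✓.


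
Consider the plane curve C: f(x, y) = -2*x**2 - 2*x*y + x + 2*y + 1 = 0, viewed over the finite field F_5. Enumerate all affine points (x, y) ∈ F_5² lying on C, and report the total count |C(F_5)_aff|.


Affine F_5-points: {(0, 2), (1, 0), (1, 1), (1, 2), (1, 3), (1, 4), (2, 0), (3, 4), (4, 3)}; count = 9.

For each of the 25 pairs (x, y) ∈ F_5², evaluate f(x, y) mod 5. Record the zeros.
  x = 0: [0↦1, 1↦3, 2↦0, 3↦2, 4↦4]  zeros at y ∈ {2}
  x = 1: [0↦0, 1↦0, 2↦0, 3↦0, 4↦0]  zeros at y ∈ {0, 1, 2, 3, 4}
  x = 2: [0↦0, 1↦3, 2↦1, 3↦4, 4↦2]  zeros at y ∈ {0}
  x = 3: [0↦1, 1↦2, 2↦3, 3↦4, 4↦0]  zeros at y ∈ {4}
  x = 4: [0↦3, 1↦2, 2↦1, 3↦0, 4↦4]  zeros at y ∈ {3}
Collecting zeros: affine points = {(0, 2), (1, 0), (1, 1), (1, 2), (1, 3), (1, 4), (2, 0), (3, 4), (4, 3)}.
Total count |C(F_5)_aff| = 9.


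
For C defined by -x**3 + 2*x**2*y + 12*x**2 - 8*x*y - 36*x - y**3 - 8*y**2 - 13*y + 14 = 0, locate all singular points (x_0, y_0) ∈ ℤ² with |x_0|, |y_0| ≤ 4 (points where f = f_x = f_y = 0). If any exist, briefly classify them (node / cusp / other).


Singular points: {(2, -3)}; classification: cusp.

Compute partial derivatives:
  f_x = -3*x**2 + 4*x*y + 24*x - 8*y - 36.
  f_y = 2*x**2 - 8*x - 3*y**2 - 16*y - 13.
Scan x_0 ∈ {−4, ..., 4}. For each x_0, f_y(x_0, y) is a polynomial in y; find its integer roots y ∈ {−4, ..., 4}, then test f_x and f at those candidates.
  x = -4: f_y(-4, y) = -3*y**2 - 16*y + 51; no integer root y with |y| ≤ 4.
  x = -3: f_y(-3, y) = -3*y**2 - 16*y + 29; no integer root y with |y| ≤ 4.
  x = -2: f_y(-2, y) = -3*y**2 - 16*y + 11; no integer root y with |y| ≤ 4.
  x = -1: f_y(-1, y) = -3*y**2 - 16*y - 3; no integer root y with |y| ≤ 4.
  x = 0: f_y(0, y) = -3*y**2 - 16*y - 13; vanishes at y ∈ {-1}. (0, -1): f_x = -28 ≠ 0.
  x = 1: f_y(1, y) = -3*y**2 - 16*y - 19; no integer root y with |y| ≤ 4.
  x = 2: f_y(2, y) = -3*y**2 - 16*y - 21; vanishes at y ∈ {-3}. (2, -3): f_x = 0, f = 0 — SINGULAR.
  x = 3: f_y(3, y) = -3*y**2 - 16*y - 19; no integer root y with |y| ≤ 4.
  x = 4: f_y(4, y) = -3*y**2 - 16*y - 13; vanishes at y ∈ {-1}. (4, -1): f_x = 4 ≠ 0.
Only singular point on the grid: (2, -3).
Classify: substitute x = 2 + u, y = -3 + v and expand: f = -u**3 + 2*u**2*v - v**3 + v**2.
No constant or linear terms (consistent with a singular point). Quadratic part: v**2. Cubic part: -u**3 + 2*u**2*v - v**3.
The quadratic part v**2 is a perfect square, so there is a single (double) tangent line v = 0, i.e. y = -3. Restricting the cubic part to that line (v = 0) leaves -u**3 ≠ 0, so f is not divisible by v and the branch is v² ≈ u**3 to lowest order — this is a cusp.
Classification: cusp.


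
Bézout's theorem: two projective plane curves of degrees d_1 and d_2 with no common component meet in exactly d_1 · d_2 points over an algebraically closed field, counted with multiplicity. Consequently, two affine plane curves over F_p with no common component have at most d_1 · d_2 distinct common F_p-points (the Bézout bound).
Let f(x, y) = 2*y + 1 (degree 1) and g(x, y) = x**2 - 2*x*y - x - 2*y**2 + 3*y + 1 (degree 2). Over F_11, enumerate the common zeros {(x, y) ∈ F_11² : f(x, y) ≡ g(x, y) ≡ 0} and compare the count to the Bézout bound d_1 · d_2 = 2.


Common zeros: {(1, 5), (10, 5)}; count = 2; Bézout bound = 2.

deg(f) = 1, deg(g) = 2, so Bézout bound = 2.
Scan x ∈ F_11. For each x, list the y ∈ F_11 with f(x, y) ≡ 0 and those with g(x, y) ≡ 0 (mod 11); the common zeros in that column are the intersection.
  x = 0: f ≡ 0 at y ∈ {5}; g ≡ 0 at y ∈ ∅; common: ∅.
  x = 1: f ≡ 0 at y ∈ {5}; g ≡ 0 at y ∈ {1, 5}; common: {5}.
  x = 2: f ≡ 0 at y ∈ {5}; g ≡ 0 at y ∈ {1, 4}; common: ∅.
  x = 3: f ≡ 0 at y ∈ {5}; g ≡ 0 at y ∈ ∅; common: ∅.
  x = 4: f ≡ 0 at y ∈ {5}; g ≡ 0 at y ∈ ∅; common: ∅.
  x = 5: f ≡ 0 at y ∈ {5}; g ≡ 0 at y ∈ ∅; common: ∅.
  x = 6: f ≡ 0 at y ∈ {5}; g ≡ 0 at y ∈ ∅; common: ∅.
  x = 7: f ≡ 0 at y ∈ {5}; g ≡ 0 at y ∈ {4, 7}; common: ∅.
  x = 8: f ≡ 0 at y ∈ {5}; g ≡ 0 at y ∈ {3, 7}; common: ∅.
  x = 9: f ≡ 0 at y ∈ {5}; g ≡ 0 at y ∈ ∅; common: ∅.
  x = 10: f ≡ 0 at y ∈ {5}; g ≡ 0 at y ∈ {3, 5}; common: {5}.
Collecting: common zeros = {(1, 5), (10, 5)}, so the count is 2.
Comparison with the Bézout bound: 2 ≤ 2 = deg(f)·deg(g), as expected for curves with no common component (the bound is attained).


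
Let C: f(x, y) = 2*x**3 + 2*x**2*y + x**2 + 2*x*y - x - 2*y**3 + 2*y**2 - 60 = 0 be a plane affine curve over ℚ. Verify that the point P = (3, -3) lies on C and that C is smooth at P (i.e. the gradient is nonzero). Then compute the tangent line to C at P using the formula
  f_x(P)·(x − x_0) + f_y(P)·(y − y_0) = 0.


Tangent line at P: 17*x - 42*y - 177 = 0.

Step 1: f(3, -3) = 0, so P lies on C.
Step 2: partial derivatives
  f_x(x, y) = 6*x**2 + 4*x*y + 2*x + 2*y - 1, f_y(x, y) = 2*x**2 + 2*x - 6*y**2 + 4*y.
  f_x(P) = 17, f_y(P) = -42 (gradient nonzero, so P is smooth).
Step 3: tangent line at P: 17·(x − 3) + -42·(y − -3) = 0.
Expanding: 17*x - 42*y - 177 = 0.


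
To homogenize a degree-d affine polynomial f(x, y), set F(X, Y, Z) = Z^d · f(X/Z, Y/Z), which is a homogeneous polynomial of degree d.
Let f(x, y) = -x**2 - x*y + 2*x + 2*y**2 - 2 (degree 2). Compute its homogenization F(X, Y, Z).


F(X, Y, Z) = -X**2 - X*Y + 2*X*Z + 2*Y**2 - 2*Z**2

deg(f) = 2.
Substitute x = X/Z, y = Y/Z into f, then multiply by Z^2.
  monomial -1·x^2·y^0 ↦ -1·X^2·Y^0·Z^0.
  monomial -1·x^1·y^1 ↦ -1·X^1·Y^1·Z^0.
  monomial 2·x^1·y^0 ↦ 2·X^1·Y^0·Z^1.
  monomial 2·x^0·y^2 ↦ 2·X^0·Y^2·Z^0.
  monomial -2·x^0·y^0 ↦ -2·X^0·Y^0·Z^2.
Collecting: F(X, Y, Z) = -X**2 - X*Y + 2*X*Z + 2*Y**2 - 2*Z**2.


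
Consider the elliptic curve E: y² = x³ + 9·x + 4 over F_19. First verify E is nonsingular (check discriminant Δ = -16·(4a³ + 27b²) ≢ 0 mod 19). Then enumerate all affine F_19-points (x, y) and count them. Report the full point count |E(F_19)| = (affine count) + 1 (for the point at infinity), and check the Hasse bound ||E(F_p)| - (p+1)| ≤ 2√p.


Affine points = {(0, 2), (0, 17), (2, 7), (2, 12), (3, 1), (3, 18), (4, 3), (4, 16), (7, 7), (7, 12), (9, 4), (9, 15), (10, 7), (10, 12), (11, 3), (11, 16), (12, 4), (12, 15), (13, 0), (14, 9), (14, 10), (16, 8), (16, 11), (17, 4), (17, 15)}; affine count = 25; |E(F_19)| = 26.

Discriminant check: Δ ∝ 4a³ + 27b² = 4·9³ + 27·4² = 4·729 + 27·16 ≡ 4 (mod 19). Nonzero ⇒ E is nonsingular.
For each x ∈ F_19, compute rhs = x³ + 9·x + 4 mod 19, then count y ∈ F_19 with y² ≡ rhs.
  x = 0: rhs = 4, matching y values: 2, 17 (2 points).
  x = 1: rhs = 14, matching y values: none (0 points).
  x = 2: rhs = 11, matching y values: 7, 12 (2 points).
  x = 3: rhs = 1, matching y values: 1, 18 (2 points).
  x = 4: rhs = 9, matching y values: 3, 16 (2 points).
  x = 5: rhs = 3, matching y values: none (0 points).
  x = 6: rhs = 8, matching y values: none (0 points).
  x = 7: rhs = 11, matching y values: 7, 12 (2 points).
  x = 8: rhs = 18, matching y values: none (0 points).
  x = 9: rhs = 16, matching y values: 4, 15 (2 points).
  x = 10: rhs = 11, matching y values: 7, 12 (2 points).
  x = 11: rhs = 9, matching y values: 3, 16 (2 points).
  x = 12: rhs = 16, matching y values: 4, 15 (2 points).
  x = 13: rhs = 0, matching y values: 0 (1 points).
  x = 14: rhs = 5, matching y values: 9, 10 (2 points).
  x = 15: rhs = 18, matching y values: none (0 points).
  x = 16: rhs = 7, matching y values: 8, 11 (2 points).
  x = 17: rhs = 16, matching y values: 4, 15 (2 points).
  x = 18: rhs = 13, matching y values: none (0 points).
Total affine count: 25.
Full point count |E(F_19)| = 25 + 1 = 26.
Hasse bound: |26 − (19+1)| = |6| = 6 ≤ 2√19 ≈ 8.7178 ✓.


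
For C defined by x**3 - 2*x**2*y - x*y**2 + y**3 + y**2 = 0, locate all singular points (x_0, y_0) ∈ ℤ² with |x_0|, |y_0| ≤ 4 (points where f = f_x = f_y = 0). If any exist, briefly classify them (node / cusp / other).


Singular points: {(0, 0)}; classification: cusp.

Compute partial derivatives:
  f_x = 3*x**2 - 4*x*y - y**2.
  f_y = -2*x**2 - 2*x*y + 3*y**2 + 2*y.
Scan x_0 ∈ {−4, ..., 4}. For each x_0, f_y(x_0, y) is a polynomial in y; find its integer roots y ∈ {−4, ..., 4}, then test f_x and f at those candidates.
  x = -4: f_y(-4, y) = 3*y**2 + 10*y - 32; vanishes at y ∈ {2}. (-4, 2): f_x = 76 ≠ 0.
  x = -3: f_y(-3, y) = 3*y**2 + 8*y - 18; no integer root y with |y| ≤ 4.
  x = -2: f_y(-2, y) = 3*y**2 + 6*y - 8; no integer root y with |y| ≤ 4.
  x = -1: f_y(-1, y) = 3*y**2 + 4*y - 2; no integer root y with |y| ≤ 4.
  x = 0: f_y(0, y) = 3*y**2 + 2*y; vanishes at y ∈ {0}. (0, 0): f_x = 0, f = 0 — SINGULAR.
  x = 1: f_y(1, y) = 3*y**2 - 2; no integer root y with |y| ≤ 4.
  x = 2: f_y(2, y) = 3*y**2 - 2*y - 8; vanishes at y ∈ {2}. (2, 2): f_x = -8 ≠ 0.
  x = 3: f_y(3, y) = 3*y**2 - 4*y - 18; no integer root y with |y| ≤ 4.
  x = 4: f_y(4, y) = 3*y**2 - 6*y - 32; no integer root y with |y| ≤ 4.
Only singular point on the grid: (0, 0).
Classify: substitute x = 0 + u, y = 0 + v and expand: f = u**3 - 2*u**2*v - u*v**2 + v**3 + v**2.
No constant or linear terms (consistent with a singular point). Quadratic part: v**2. Cubic part: u**3 - 2*u**2*v - u*v**2 + v**3.
The quadratic part v**2 is a perfect square, so there is a single (double) tangent line v = 0, i.e. y = 0. Restricting the cubic part to that line (v = 0) leaves u**3 ≠ 0, so f is not divisible by v and the branch is v² ≈ -u**3 to lowest order — this is a cusp.
Classification: cusp.


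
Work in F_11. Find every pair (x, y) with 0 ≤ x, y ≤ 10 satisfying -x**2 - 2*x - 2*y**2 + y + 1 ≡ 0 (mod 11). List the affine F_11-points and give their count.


Affine F_11-points: {(0, 1), (0, 5), (2, 3), (4, 8), (4, 9), (5, 8), (5, 9), (7, 3), (9, 1), (9, 5)}; count = 10.

For each of the 121 pairs (x, y) ∈ F_11², evaluate f(x, y) mod 11. Record the zeros.
  x = 0: [0↦1, 1↦0, 2↦6, 3↦8, 4↦6, 5↦0, 6↦1, 7↦9, 8↦2, 9↦2, 10↦9]  zeros at y ∈ {1, 5}
  x = 1: [0↦9, 1↦8, 2↦3, 3↦5, 4↦3, 5↦8, 6↦9, 7↦6, 8↦10, 9↦10, 10↦6]  zeros at y ∈ ∅
  x = 2: [0↦4, 1↦3, 2↦9, 3↦0, 4↦9, 5↦3, 6↦4, 7↦1, 8↦5, 9↦5, 10↦1]  zeros at y ∈ {3}
  x = 3: [0↦8, 1↦7, 2↦2, 3↦4, 4↦2, 5↦7, 6↦8, 7↦5, 8↦9, 9↦9, 10↦5]  zeros at y ∈ ∅
  x = 4: [0↦10, 1↦9, 2↦4, 3↦6, 4↦4, 5↦9, 6↦10, 7↦7, 8↦0, 9↦0, 10↦7]  zeros at y ∈ {8, 9}
  x = 5: [0↦10, 1↦9, 2↦4, 3↦6, 4↦4, 5↦9, 6↦10, 7↦7, 8↦0, 9↦0, 10↦7]  zeros at y ∈ {8, 9}
  x = 6: [0↦8, 1↦7, 2↦2, 3↦4, 4↦2, 5↦7, 6↦8, 7↦5, 8↦9, 9↦9, 10↦5]  zeros at y ∈ ∅
  x = 7: [0↦4, 1↦3, 2↦9, 3↦0, 4↦9, 5↦3, 6↦4, 7↦1, 8↦5, 9↦5, 10↦1]  zeros at y ∈ {3}
  x = 8: [0↦9, 1↦8, 2↦3, 3↦5, 4↦3, 5↦8, 6↦9, 7↦6, 8↦10, 9↦10, 10↦6]  zeros at y ∈ ∅
  x = 9: [0↦1, 1↦0, 2↦6, 3↦8, 4↦6, 5↦0, 6↦1, 7↦9, 8↦2, 9↦2, 10↦9]  zeros at y ∈ {1, 5}
  x = 10: [0↦2, 1↦1, 2↦7, 3↦9, 4↦7, 5↦1, 6↦2, 7↦10, 8↦3, 9↦3, 10↦10]  zeros at y ∈ ∅
Collecting zeros: affine points = {(0, 1), (0, 5), (2, 3), (4, 8), (4, 9), (5, 8), (5, 9), (7, 3), (9, 1), (9, 5)}.
Total count |C(F_11)_aff| = 10.


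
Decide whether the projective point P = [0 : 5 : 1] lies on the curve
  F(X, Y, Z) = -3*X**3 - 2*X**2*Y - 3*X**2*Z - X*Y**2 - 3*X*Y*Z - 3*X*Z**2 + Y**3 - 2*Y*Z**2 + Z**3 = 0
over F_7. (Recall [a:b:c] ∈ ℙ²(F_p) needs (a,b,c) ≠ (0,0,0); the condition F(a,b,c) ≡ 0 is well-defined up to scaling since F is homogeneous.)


F(0,5,1) ≡ 4 (mod 7); P is NOT on the curve.

Evaluate F(0, 5, 1) term-by-term (mod 7).
  -3*X**3 ↦ -3·0·1·1 = 0
  -2*X**2*Y ↦ -2·0·5·1 = 0
  -3*X**2*Z ↦ -3·0·1·1 = 0
  -X*Y**2 ↦ -1·0·25·1 = 0
  -3*X*Y*Z ↦ -3·0·5·1 = 0
  -3*X*Z**2 ↦ -3·0·1·1 = 0
  Y**3 ↦ 1·1·125·1 = 125
  -2*Y*Z**2 ↦ -2·1·5·1 = -10
  Z**3 ↦ 1·1·1·1 = 1
Sum: F(0, 5, 1) = (0) + (0) + (0) + (0) + (0) + (0) + (125) + (-10) + (1) = 116.
Reducing mod 7: 116 ≡ 4 (mod 7).
Since F(a, b, c) ≡ 4 ≠ 0 (mod 7), P does NOT lie on the curve.


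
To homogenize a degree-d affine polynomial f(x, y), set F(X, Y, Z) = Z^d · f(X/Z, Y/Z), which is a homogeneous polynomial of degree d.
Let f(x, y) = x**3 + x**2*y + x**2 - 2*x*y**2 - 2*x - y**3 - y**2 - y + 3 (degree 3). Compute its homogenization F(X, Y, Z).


F(X, Y, Z) = X**3 + X**2*Y + X**2*Z - 2*X*Y**2 - 2*X*Z**2 - Y**3 - Y**2*Z - Y*Z**2 + 3*Z**3

deg(f) = 3.
Substitute x = X/Z, y = Y/Z into f, then multiply by Z^3.
  monomial 1·x^3·y^0 ↦ 1·X^3·Y^0·Z^0.
  monomial 1·x^2·y^1 ↦ 1·X^2·Y^1·Z^0.
  monomial 1·x^2·y^0 ↦ 1·X^2·Y^0·Z^1.
  monomial -2·x^1·y^2 ↦ -2·X^1·Y^2·Z^0.
  monomial -2·x^1·y^0 ↦ -2·X^1·Y^0·Z^2.
  monomial -1·x^0·y^3 ↦ -1·X^0·Y^3·Z^0.
  monomial -1·x^0·y^2 ↦ -1·X^0·Y^2·Z^1.
  monomial -1·x^0·y^1 ↦ -1·X^0·Y^1·Z^2.
  monomial 3·x^0·y^0 ↦ 3·X^0·Y^0·Z^3.
Collecting: F(X, Y, Z) = X**3 + X**2*Y + X**2*Z - 2*X*Y**2 - 2*X*Z**2 - Y**3 - Y**2*Z - Y*Z**2 + 3*Z**3.
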